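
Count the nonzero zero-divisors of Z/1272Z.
Z/1272Z has 855 nonzero zero-divisors

In Z/1272Z each nonzero element is either a unit (gcd with 1272 is 1) or a zero-divisor (gcd > 1). The number of units is φ(1272): factorise 1272 = 2^3 · 3 · 53, so φ(1272) = (2^3 − 2^2) · (3 − 1) · (53 − 1) = 4 · 2 · 52 = 416. The nonzero elements number 1272 − 1 = 1271. Hence the nonzero zero-divisors number 1271 − 416 = 855.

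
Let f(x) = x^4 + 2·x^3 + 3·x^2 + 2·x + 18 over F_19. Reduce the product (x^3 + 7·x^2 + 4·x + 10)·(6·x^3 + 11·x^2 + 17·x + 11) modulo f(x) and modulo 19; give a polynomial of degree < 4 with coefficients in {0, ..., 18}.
Multiply as integer polynomials: a · b = 6·x^6 + 53·x^5 + 118·x^4 + 234·x^3 + 255·x^2 + 214·x + 110. Reducing coefficients mod 19: a · b ≡ 6·x^6 + 15·x^5 + 4·x^4 + 6·x^3 + 8·x^2 + 5·x + 15. Now divide by f(x) = x^4 + 2·x^3 + 3·x^2 + 2·x + 18 in F_19[x], eliminating the leading term at each step:
  leading term 6·x^6: subtract (6·x^2)·f(x) = 6·x^6 + 12·x^5 + 18·x^4 + 12·x^3 + 13·x^2, leaving 3·x^5 + 5·x^4 + 13·x^3 + 14·x^2 + 5·x + 15 (coefficients mod 19)
  leading term 3·x^5: subtract (3·x)·f(x) = 3·x^5 + 6·x^4 + 9·x^3 + 6·x^2 + 16·x, leaving 18·x^4 + 4·x^3 + 8·x^2 + 8·x + 15 (coefficients mod 19)
  leading term 18·x^4: subtract (18)·f(x) = 18·x^4 + 17·x^3 + 16·x^2 + 17·x + 1, leaving 6·x^3 + 11·x^2 + 10·x + 14 (coefficients mod 19)
The degree is now < 4, so this is the remainder. Hence a · b ≡ 6·x^3 + 11·x^2 + 10·x + 14 in F_19[x]/(f).

Final answer: a · b ≡ 6·x^3 + 11·x^2 + 10·x + 14 (mod f(x))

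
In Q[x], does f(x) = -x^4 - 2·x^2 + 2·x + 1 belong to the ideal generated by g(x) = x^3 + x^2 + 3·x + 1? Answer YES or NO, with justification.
YES

In Q[x] the ideal (g) consists of all multiples of g, so f ∈ (g) iff g | f, i.e. iff the remainder of f on division by g is 0. Divide f by g (g is monic, so eliminate the leading term of the running remainder at each step):
  leading term -x^4: subtract (-x)·g(x) = -x^4 - x^3 - 3·x^2 - x, leaving x^3 + x^2 + 3·x + 1
  leading term x^3: subtract (1)·g(x) = x^3 + x^2 + 3·x + 1, leaving 0
The remainder is 0, so f(x) = g(x) · h(x) with h(x) = 1 - x. Hence g | f, i.e. f ∈ (g).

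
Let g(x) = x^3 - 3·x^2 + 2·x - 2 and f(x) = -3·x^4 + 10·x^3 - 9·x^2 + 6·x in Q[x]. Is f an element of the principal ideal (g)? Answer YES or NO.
In Q[x] the ideal (g) consists of all multiples of g, so f ∈ (g) iff g | f, i.e. iff the remainder of f on division by g is 0. Divide f by g (g is monic, so eliminate the leading term of the running remainder at each step):
  leading term -3·x^4: subtract (-3·x)·g(x) = -3·x^4 + 9·x^3 - 6·x^2 + 6·x, leaving x^3 - 3·x^2
  leading term x^3: subtract (1)·g(x) = x^3 - 3·x^2 + 2·x - 2, leaving 2 - 2·x
The remainder r(x) = 2 - 2·x ≠ 0 (and deg r < deg g), so g ∤ f, i.e. f ∉ (g).

Final answer: NO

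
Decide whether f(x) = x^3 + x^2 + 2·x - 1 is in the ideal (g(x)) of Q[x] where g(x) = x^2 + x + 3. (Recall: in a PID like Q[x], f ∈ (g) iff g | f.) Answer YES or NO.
NO

In Q[x] the ideal (g) consists of all multiples of g, so f ∈ (g) iff g | f, i.e. iff the remainder of f on division by g is 0. Divide f by g (g is monic, so eliminate the leading term of the running remainder at each step):
  leading term x^3: subtract (x)·g(x) = x^3 + x^2 + 3·x, leaving -x - 1
The remainder r(x) = -x - 1 ≠ 0 (and deg r < deg g), so g ∤ f, i.e. f ∉ (g).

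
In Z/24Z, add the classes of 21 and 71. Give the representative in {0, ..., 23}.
Reduce the summands first: 71 ≡ 23 (mod 24), so 21 + 71 ≡ 21 + 23 (mod 24). 21 + 23 = 44; 44 = 1·24 + 20, so (21 + 71) mod 24 = 20.

Final answer: 20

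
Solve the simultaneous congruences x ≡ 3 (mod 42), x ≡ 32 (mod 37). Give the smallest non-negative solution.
x ≡ 1179 (mod 1554); the representative in [0, 1554) is 1179

The moduli 42, 37 are pairwise coprime, so by the CRT there is a unique solution mod 42·37 = 1554.
Solve by successive substitution. Start with x ≡ 3 (mod 42).
  Combine with x ≡ 32 (mod 37): write x = 3 + 42·t and require 3 + 42·t ≡ 32 (mod 37), i.e. 42·t ≡ 32 − 3 ≡ 29 (mod 37). Since 42^(−1) ≡ 15 (mod 37) (42 ≡ 5 (mod 37)), t ≡ 15·29 ≡ 28 (mod 37). So x ≡ 3 + 42·28 = 1179 (mod 1554).
Unique solution in [0, 1554): x = 1179.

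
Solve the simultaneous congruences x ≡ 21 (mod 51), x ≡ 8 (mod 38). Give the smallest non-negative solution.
The moduli 51, 38 are pairwise coprime, so by the CRT there is a unique solution mod 51·38 = 1938.
Solve by successive substitution. Start with x ≡ 21 (mod 51).
  Combine with x ≡ 8 (mod 38): write x = 21 + 51·t and require 21 + 51·t ≡ 8 (mod 38), i.e. 51·t ≡ 8 − 21 ≡ 25 (mod 38). Since 51^(−1) ≡ 3 (mod 38) (51 ≡ 13 (mod 38)), t ≡ 3·25 ≡ 37 (mod 38). So x ≡ 21 + 51·37 = 1908 (mod 1938).
Unique solution in [0, 1938): x = 1908.

Final answer: x ≡ 1908 (mod 1938); the representative in [0, 1938) is 1908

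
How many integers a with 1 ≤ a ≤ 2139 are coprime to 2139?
The number of a ∈ {1, ..., 2139} with gcd(a, 2139) = 1 is by definition Euler's totient φ(2139). φ is multiplicative, with φ(p^e) = p^e − p^(e−1). Factorise 2139 = 3 · 23 · 31. Then
  φ(2139) = (3 − 1) · (23 − 1) · (31 − 1) = 2 · 22 · 30 = 1320.
So there are 1320 such integers.

Final answer: 1320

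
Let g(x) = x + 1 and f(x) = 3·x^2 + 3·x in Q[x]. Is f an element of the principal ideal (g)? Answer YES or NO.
YES

In Q[x] the ideal (g) consists of all multiples of g, so f ∈ (g) iff g | f, i.e. iff the remainder of f on division by g is 0. Divide f by g (g is monic, so eliminate the leading term of the running remainder at each step):
  leading term 3·x^2: subtract (3·x)·g(x) = 3·x^2 + 3·x, leaving 0
The remainder is 0, so f(x) = g(x) · h(x) with h(x) = 3·x. Hence g | f, i.e. f ∈ (g).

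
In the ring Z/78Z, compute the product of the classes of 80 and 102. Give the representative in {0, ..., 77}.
48

Reduce the factors first: 80 ≡ 2, 102 ≡ 24 (mod 78), so 80 · 102 ≡ 2 · 24 (mod 78). 2 · 24 = 48. Dividing by 78: 48 = 0·78 + 48. So (80 · 102) mod 78 = 48.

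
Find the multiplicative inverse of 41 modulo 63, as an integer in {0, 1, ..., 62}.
41^(−1) ≡ 20 (mod 63)

Apply the extended Euclidean algorithm to (63, 41), tracking rows (r, s, t) with s·63 + t·41 = r. Each division r_prev = q·r_cur + r_new produces the new row as (previous row) − q·(current row):
  row A: (63, 1, 0)   [1·63 + 0·41 = 63]
  row B: (41, 0, 1)   [0·63 + 1·41 = 41]
  63 = 1·41 + 22   → row C = row A − 1·row B = (22, 1, −1)   [check: 1·63 − 1·41 = 22]
  41 = 1·22 + 19   → row D = row B − 1·row C = (19, −1, 2)   [check: −1·63 + 2·41 = 19]
  22 = 1·19 + 3   → row E = row C − 1·row D = (3, 2, −3)   [check: 2·63 − 3·41 = 3]
  19 = 6·3 + 1   → row F = row D − 6·row E = (1, −13, 20)   [check: −13·63 + 20·41 = 1]
  3 = 3·1 + 0   → remainder 0, stop. gcd = 1 (last nonzero row F).
The gcd is 1, so 41 is invertible mod 63. The last nonzero row gives −13·63 + 20·41 = 1, so t = 20. So 41^(−1) ≡ 20 (mod 63). Verify: 41 · 20 = 820 ≡ 1 (mod 63). ✓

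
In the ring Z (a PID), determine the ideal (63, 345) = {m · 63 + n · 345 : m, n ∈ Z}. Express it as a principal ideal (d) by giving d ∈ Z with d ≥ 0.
In the PID Z, (a, b) is generated by gcd(a, b). Compute gcd(345, 63) with the extended Euclidean algorithm, tracking rows (r, s, t) with s·345 + t·63 = r:
  row A: (345, 1, 0)   [1·345 + 0·63 = 345]
  row B: (63, 0, 1)   [0·345 + 1·63 = 63]
  345 = 5·63 + 30   → row C = row A − 5·row B = (30, 1, −5)   [check: 1·345 − 5·63 = 30]
  63 = 2·30 + 3   → row D = row B − 2·row C = (3, −2, 11)   [check: −2·345 + 11·63 = 3]
  30 = 10·3 + 0   → remainder 0, stop. gcd = 3 (last nonzero row D).
So gcd(63, 345) = 3, with Bézout identity −2·345 + 11·63 = 3. Containment (⊇): the Bézout identity exhibits 3 as an element of (63, 345), giving (3) ⊆ (63, 345). Containment (⊆): since 3 | 63 and 3 | 345 (63 = 3·21, 345 = 3·115), every Z-linear combination of 63 and 345 is divisible by 3, so (63, 345) ⊆ (3). Therefore (63, 345) = (3), d = 3.

Final answer: (63, 345) = (3); d = 3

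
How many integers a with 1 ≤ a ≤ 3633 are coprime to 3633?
2064

The number of a ∈ {1, ..., 3633} with gcd(a, 3633) = 1 is by definition Euler's totient φ(3633). φ is multiplicative, with φ(p^e) = p^e − p^(e−1). Factorise 3633 = 3 · 7 · 173. Then
  φ(3633) = (3 − 1) · (7 − 1) · (173 − 1) = 2 · 6 · 172 = 2064.
So there are 2064 such integers.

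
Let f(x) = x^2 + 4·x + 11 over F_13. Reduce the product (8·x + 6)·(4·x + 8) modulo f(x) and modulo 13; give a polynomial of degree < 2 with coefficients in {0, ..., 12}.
Multiply as integer polynomials: a · b = 32·x^2 + 88·x + 48. Reducing coefficients mod 13: a · b ≡ 6·x^2 + 10·x + 9. Now divide by f(x) = x^2 + 4·x + 11 in F_13[x], eliminating the leading term at each step:
  leading term 6·x^2: subtract (6)·f(x) = 6·x^2 + 11·x + 1, leaving 12·x + 8 (coefficients mod 13)
The degree is now < 2, so this is the remainder. Hence a · b ≡ 12·x + 8 in F_13[x]/(f).

Final answer: a · b ≡ 12·x + 8 (mod f(x))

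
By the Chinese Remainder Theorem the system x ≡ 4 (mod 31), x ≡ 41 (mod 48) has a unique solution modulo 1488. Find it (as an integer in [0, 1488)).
The moduli 31, 48 are pairwise coprime, so by the CRT there is a unique solution mod 31·48 = 1488.
Solve by successive substitution. Start with x ≡ 4 (mod 31).
  Combine with x ≡ 41 (mod 48): write x = 4 + 31·t and require 4 + 31·t ≡ 41 (mod 48), i.e. 31·t ≡ 41 − 4 ≡ 37 (mod 48). Since 31^(−1) ≡ 31 (mod 48), t ≡ 31·37 ≡ 43 (mod 48). So x ≡ 4 + 31·43 = 1337 (mod 1488).
Unique solution in [0, 1488): x = 1337.

Final answer: x ≡ 1337 (mod 1488); the representative in [0, 1488) is 1337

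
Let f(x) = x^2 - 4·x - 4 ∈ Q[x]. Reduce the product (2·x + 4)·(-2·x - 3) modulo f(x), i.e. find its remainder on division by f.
a · b ≡ -30·x - 28 (mod f(x))

First multiply in Q[x] without reducing: a · b = -4·x^2 - 14·x - 12. Now divide by f(x) = x^2 - 4·x - 4, eliminating the leading term at each step:
  leading term -4·x^2: subtract (-4)·f(x) = -4·x^2 + 16·x + 16, leaving -30·x - 28
The degree is now < 2, so this is the remainder. Hence a · b ≡ -30·x - 28 in Q[x]/(f).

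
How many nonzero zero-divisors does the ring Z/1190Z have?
Z/1190Z has 805 nonzero zero-divisors

In Z/1190Z each nonzero element is either a unit (gcd with 1190 is 1) or a zero-divisor (gcd > 1). The number of units is φ(1190): factorise 1190 = 2 · 5 · 7 · 17, so φ(1190) = (2 − 1) · (5 − 1) · (7 − 1) · (17 − 1) = 1 · 4 · 6 · 16 = 384. The nonzero elements number 1190 − 1 = 1189. Hence the nonzero zero-divisors number 1189 − 384 = 805.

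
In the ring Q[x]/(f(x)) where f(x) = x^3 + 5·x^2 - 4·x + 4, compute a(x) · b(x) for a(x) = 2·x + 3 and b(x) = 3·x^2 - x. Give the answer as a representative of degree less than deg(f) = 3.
First multiply in Q[x] without reducing: a · b = 6·x^3 + 7·x^2 - 3·x. Now divide by f(x) = x^3 + 5·x^2 - 4·x + 4, eliminating the leading term at each step:
  leading term 6·x^3: subtract (6)·f(x) = 6·x^3 + 30·x^2 - 24·x + 24, leaving -23·x^2 + 21·x - 24
The degree is now < 3, so this is the remainder. Hence a · b ≡ -23·x^2 + 21·x - 24 in Q[x]/(f).

Final answer: a · b ≡ -23·x^2 + 21·x - 24 (mod f(x))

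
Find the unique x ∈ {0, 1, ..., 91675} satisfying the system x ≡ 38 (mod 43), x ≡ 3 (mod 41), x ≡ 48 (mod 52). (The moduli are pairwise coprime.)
x ≡ 5456 (mod 91676); the representative in [0, 91676) is 5456

The moduli 43, 41, 52 are pairwise coprime, so by the CRT there is a unique solution mod 43·41·52 = 91676.
Solve by successive substitution. Start with x ≡ 38 (mod 43).
  Combine with x ≡ 3 (mod 41): write x = 38 + 43·t and require 38 + 43·t ≡ 3 (mod 41), i.e. 43·t ≡ 3 − 38 ≡ 6 (mod 41). Since 43^(−1) ≡ 21 (mod 41) (43 ≡ 2 (mod 41)), t ≡ 21·6 ≡ 3 (mod 41). So x ≡ 38 + 43·3 = 167 (mod 1763).
  Combine with x ≡ 48 (mod 52): write x = 167 + 1763·t and require 167 + 1763·t ≡ 48 (mod 52), i.e. 1763·t ≡ 48 − 167 ≡ 37 (mod 52). Since 1763^(−1) ≡ 31 (mod 52) (1763 ≡ 47 (mod 52)), t ≡ 31·37 ≡ 3 (mod 52). So x ≡ 167 + 1763·3 = 5456 (mod 91676).
Unique solution in [0, 91676): x = 5456.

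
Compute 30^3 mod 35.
Use repeated squaring. Binary(3) = 11. Walk through the bits of the exponent 3 left-to-right: at each bit after the leading one, square the running value, then multiply by 30 if the bit is 1 (always reducing mod 35):
  bit 1 = 1 (leading): start with 30.
  bit 2 = 1: square 30^2 = 900 ≡ 25; bit is 1, so multiply 25·30 = 750 ≡ 15 (mod 35).
Final value: 30^3 ≡ 15 (mod 35).

Final answer: 15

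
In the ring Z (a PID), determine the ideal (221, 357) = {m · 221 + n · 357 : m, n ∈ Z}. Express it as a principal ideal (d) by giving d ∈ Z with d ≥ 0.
In the PID Z, (a, b) is generated by gcd(a, b). Compute gcd(357, 221) with the extended Euclidean algorithm, tracking rows (r, s, t) with s·357 + t·221 = r:
  row A: (357, 1, 0)   [1·357 + 0·221 = 357]
  row B: (221, 0, 1)   [0·357 + 1·221 = 221]
  357 = 1·221 + 136   → row C = row A − 1·row B = (136, 1, −1)   [check: 1·357 − 1·221 = 136]
  221 = 1·136 + 85   → row D = row B − 1·row C = (85, −1, 2)   [check: −1·357 + 2·221 = 85]
  136 = 1·85 + 51   → row E = row C − 1·row D = (51, 2, −3)   [check: 2·357 − 3·221 = 51]
  85 = 1·51 + 34   → row F = row D − 1·row E = (34, −3, 5)   [check: −3·357 + 5·221 = 34]
  51 = 1·34 + 17   → row G = row E − 1·row F = (17, 5, −8)   [check: 5·357 − 8·221 = 17]
  34 = 2·17 + 0   → remainder 0, stop. gcd = 17 (last nonzero row G).
So gcd(221, 357) = 17, with Bézout identity 5·357 − 8·221 = 17. Containment (⊇): the Bézout identity exhibits 17 as an element of (221, 357), giving (17) ⊆ (221, 357). Containment (⊆): since 17 | 221 and 17 | 357 (221 = 17·13, 357 = 17·21), every Z-linear combination of 221 and 357 is divisible by 17, so (221, 357) ⊆ (17). Therefore (221, 357) = (17), d = 17.

Final answer: (221, 357) = (17); d = 17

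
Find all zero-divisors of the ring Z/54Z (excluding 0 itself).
An element a ∈ Z/54Z (with a ≠ 0) is a zero-divisor iff gcd(a, 54) > 1 (because a is a unit precisely when gcd(a, n) = 1, and in Z/nZ every nonzero, non-unit element is a zero-divisor). Scan a = 1, ..., 53 and keep those with gcd(a, 54) > 1:
  gcd(2, 54) = 2, gcd(3, 54) = 3, gcd(4, 54) = 2, gcd(6, 54) = 6, gcd(8, 54) = 2, gcd(9, 54) = 9, gcd(10, 54) = 2, gcd(12, 54) = 6, gcd(14, 54) = 2, gcd(15, 54) = 3, gcd(16, 54) = 2, gcd(18, 54) = 18, gcd(20, 54) = 2, gcd(21, 54) = 3, gcd(22, 54) = 2, gcd(24, 54) = 6, gcd(26, 54) = 2, gcd(27, 54) = 27, gcd(28, 54) = 2, gcd(30, 54) = 6, gcd(32, 54) = 2, gcd(33, 54) = 3, gcd(34, 54) = 2, gcd(36, 54) = 18, gcd(38, 54) = 2, gcd(39, 54) = 3, gcd(40, 54) = 2, gcd(42, 54) = 6, gcd(44, 54) = 2, gcd(45, 54) = 9, gcd(46, 54) = 2, gcd(48, 54) = 6, gcd(50, 54) = 2, gcd(51, 54) = 3, gcd(52, 54) = 2.
All other a ∈ {1, ..., 53} have gcd(a, 54) = 1 and are units. So the nonzero zero-divisors are exactly the 35 values of a appearing in this scan.

Final answer: nonzero zero-divisors of Z/54Z = {2, 3, 4, 6, 8, 9, 10, 12, 14, 15, 16, 18, 20, 21, 22, 24, 26, 27, 28, 30, 32, 33, 34, 36, 38, 39, 40, 42, 44, 45, 46, 48, 50, 51, 52}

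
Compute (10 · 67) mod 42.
40

Reduce the factors first: 67 ≡ 25 (mod 42), so 10 · 67 ≡ 10 · 25 (mod 42). 10 · 25 = 250. Dividing by 42: 250 = 5·42 + 40. So (10 · 67) mod 42 = 40.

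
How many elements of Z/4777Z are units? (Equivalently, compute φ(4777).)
Z/4777Z has φ(4777) = 4480 units

An element a ∈ Z/4777Z is a unit iff gcd(a, 4777) = 1, so the number of units is φ(4777). φ is multiplicative, with φ(p^e) = p^e − p^(e−1). Factorise 4777 = 17 · 281. Then
  φ(4777) = (17 − 1) · (281 − 1) = 16 · 280 = 4480.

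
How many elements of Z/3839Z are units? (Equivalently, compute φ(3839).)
Z/3839Z has φ(3839) = 3480 units

An element a ∈ Z/3839Z is a unit iff gcd(a, 3839) = 1, so the number of units is φ(3839). φ is multiplicative, with φ(p^e) = p^e − p^(e−1). Factorise 3839 = 11 · 349. Then
  φ(3839) = (11 − 1) · (349 − 1) = 10 · 348 = 3480.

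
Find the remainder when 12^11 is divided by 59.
3

Use repeated squaring. Binary(11) = 1011. Walk through the bits of the exponent 11 left-to-right: at each bit after the leading one, square the running value, then multiply by 12 if the bit is 1 (always reducing mod 59):
  bit 1 = 1 (leading): start with 12.
  bit 2 = 0: square 12^2 = 144 ≡ 26 (mod 59).
  bit 3 = 1: square 26^2 = 676 ≡ 27; bit is 1, so multiply 27·12 = 324 ≡ 29 (mod 59).
  bit 4 = 1: square 29^2 = 841 ≡ 15; bit is 1, so multiply 15·12 = 180 ≡ 3 (mod 59).
Final value: 12^11 ≡ 3 (mod 59).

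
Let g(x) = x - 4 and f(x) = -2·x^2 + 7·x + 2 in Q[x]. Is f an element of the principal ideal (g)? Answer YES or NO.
In Q[x] the ideal (g) consists of all multiples of g, so f ∈ (g) iff g | f, i.e. iff the remainder of f on division by g is 0. Divide f by g (g is monic, so eliminate the leading term of the running remainder at each step):
  leading term -2·x^2: subtract (-2·x)·g(x) = -2·x^2 + 8·x, leaving 2 - x
  leading term -x: subtract (-1)·g(x) = 4 - x, leaving -2
The remainder r(x) = -2 ≠ 0 (and deg r < deg g), so g ∤ f, i.e. f ∉ (g).

Final answer: NO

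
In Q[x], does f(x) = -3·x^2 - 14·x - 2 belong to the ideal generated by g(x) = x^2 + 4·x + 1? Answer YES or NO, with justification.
NO

In Q[x] the ideal (g) consists of all multiples of g, so f ∈ (g) iff g | f, i.e. iff the remainder of f on division by g is 0. Divide f by g (g is monic, so eliminate the leading term of the running remainder at each step):
  leading term -3·x^2: subtract (-3)·g(x) = -3·x^2 - 12·x - 3, leaving 1 - 2·x
The remainder r(x) = 1 - 2·x ≠ 0 (and deg r < deg g), so g ∤ f, i.e. f ∉ (g).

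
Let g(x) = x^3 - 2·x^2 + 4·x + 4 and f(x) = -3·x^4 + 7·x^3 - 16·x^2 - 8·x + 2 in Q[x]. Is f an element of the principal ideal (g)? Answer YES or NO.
NO

In Q[x] the ideal (g) consists of all multiples of g, so f ∈ (g) iff g | f, i.e. iff the remainder of f on division by g is 0. Divide f by g (g is monic, so eliminate the leading term of the running remainder at each step):
  leading term -3·x^4: subtract (-3·x)·g(x) = -3·x^4 + 6·x^3 - 12·x^2 - 12·x, leaving x^3 - 4·x^2 + 4·x + 2
  leading term x^3: subtract (1)·g(x) = x^3 - 2·x^2 + 4·x + 4, leaving -2·x^2 - 2
The remainder r(x) = -2·x^2 - 2 ≠ 0 (and deg r < deg g), so g ∤ f, i.e. f ∉ (g).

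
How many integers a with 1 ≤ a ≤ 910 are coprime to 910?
The number of a ∈ {1, ..., 910} with gcd(a, 910) = 1 is by definition Euler's totient φ(910). φ is multiplicative, with φ(p^e) = p^e − p^(e−1). Factorise 910 = 2 · 5 · 7 · 13. Then
  φ(910) = (2 − 1) · (5 − 1) · (7 − 1) · (13 − 1) = 1 · 4 · 6 · 12 = 288.
So there are 288 such integers.

Final answer: 288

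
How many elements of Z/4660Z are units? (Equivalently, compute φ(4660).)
An element a ∈ Z/4660Z is a unit iff gcd(a, 4660) = 1, so the number of units is φ(4660). φ is multiplicative, with φ(p^e) = p^e − p^(e−1). Factorise 4660 = 2^2 · 5 · 233. Then
  φ(4660) = (2^2 − 2^1) · (5 − 1) · (233 − 1) = 2 · 4 · 232 = 1856.

Final answer: Z/4660Z has φ(4660) = 1856 units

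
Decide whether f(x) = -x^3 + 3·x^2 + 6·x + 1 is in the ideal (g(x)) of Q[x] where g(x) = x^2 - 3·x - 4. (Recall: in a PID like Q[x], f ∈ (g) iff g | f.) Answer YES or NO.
NO

In Q[x] the ideal (g) consists of all multiples of g, so f ∈ (g) iff g | f, i.e. iff the remainder of f on division by g is 0. Divide f by g (g is monic, so eliminate the leading term of the running remainder at each step):
  leading term -x^3: subtract (-x)·g(x) = -x^3 + 3·x^2 + 4·x, leaving 2·x + 1
The remainder r(x) = 2·x + 1 ≠ 0 (and deg r < deg g), so g ∤ f, i.e. f ∉ (g).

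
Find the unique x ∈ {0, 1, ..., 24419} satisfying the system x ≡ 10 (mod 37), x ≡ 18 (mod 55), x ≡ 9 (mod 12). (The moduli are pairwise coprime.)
The moduli 37, 55, 12 are pairwise coprime, so by the CRT there is a unique solution mod 37·55·12 = 24420.
Solve by successive substitution. Start with x ≡ 10 (mod 37).
  Combine with x ≡ 18 (mod 55): write x = 10 + 37·t and require 10 + 37·t ≡ 18 (mod 55), i.e. 37·t ≡ 18 − 10 ≡ 8 (mod 55). Since 37^(−1) ≡ 3 (mod 55), t ≡ 3·8 ≡ 24 (mod 55). So x ≡ 10 + 37·24 = 898 (mod 2035).
  Combine with x ≡ 9 (mod 12): write x = 898 + 2035·t and require 898 + 2035·t ≡ 9 (mod 12), i.e. 2035·t ≡ 9 − 898 ≡ 11 (mod 12). Since 2035^(−1) ≡ 7 (mod 12) (2035 ≡ 7 (mod 12)), t ≡ 7·11 ≡ 5 (mod 12). So x ≡ 898 + 2035·5 = 11073 (mod 24420).
Unique solution in [0, 24420): x = 11073.

Final answer: x ≡ 11073 (mod 24420); the representative in [0, 24420) is 11073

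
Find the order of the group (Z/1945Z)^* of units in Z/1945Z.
(Z/1945Z)^* consists of the classes a with gcd(a, 1945) = 1, so its order is φ(1945). φ is multiplicative, with φ(p^e) = p^e − p^(e−1). Factorise 1945 = 5 · 389. Then
  φ(1945) = (5 − 1) · (389 − 1) = 4 · 388 = 1552.
Thus |(Z/1945Z)^*| = 1552.

Final answer: |(Z/1945Z)^*| = 1552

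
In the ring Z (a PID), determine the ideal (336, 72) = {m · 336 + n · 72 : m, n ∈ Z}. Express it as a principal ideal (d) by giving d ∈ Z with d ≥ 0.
In the PID Z, (a, b) is generated by gcd(a, b). Compute gcd(336, 72) with the extended Euclidean algorithm, tracking rows (r, s, t) with s·336 + t·72 = r:
  row A: (336, 1, 0)   [1·336 + 0·72 = 336]
  row B: (72, 0, 1)   [0·336 + 1·72 = 72]
  336 = 4·72 + 48   → row C = row A − 4·row B = (48, 1, −4)   [check: 1·336 − 4·72 = 48]
  72 = 1·48 + 24   → row D = row B − 1·row C = (24, −1, 5)   [check: −1·336 + 5·72 = 24]
  48 = 2·24 + 0   → remainder 0, stop. gcd = 24 (last nonzero row D).
So gcd(336, 72) = 24, with Bézout identity −1·336 + 5·72 = 24. Containment (⊇): the Bézout identity exhibits 24 as an element of (336, 72), giving (24) ⊆ (336, 72). Containment (⊆): since 24 | 336 and 24 | 72 (336 = 24·14, 72 = 24·3), every Z-linear combination of 336 and 72 is divisible by 24, so (336, 72) ⊆ (24). Therefore (336, 72) = (24), d = 24.

Final answer: (336, 72) = (24); d = 24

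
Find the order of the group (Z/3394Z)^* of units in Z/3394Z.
(Z/3394Z)^* consists of the classes a with gcd(a, 3394) = 1, so its order is φ(3394). φ is multiplicative, with φ(p^e) = p^e − p^(e−1). Factorise 3394 = 2 · 1697. Then
  φ(3394) = (2 − 1) · (1697 − 1) = 1 · 1696 = 1696.
Thus |(Z/3394Z)^*| = 1696.

Final answer: |(Z/3394Z)^*| = 1696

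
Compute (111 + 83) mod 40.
34

Reduce the summands first: 111 ≡ 31, 83 ≡ 3 (mod 40), so 111 + 83 ≡ 31 + 3 (mod 40). 31 + 3 = 34; 34 = 0·40 + 34, so (111 + 83) mod 40 = 34.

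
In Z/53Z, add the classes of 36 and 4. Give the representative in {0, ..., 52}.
Both summands are already reduced mod 53. 36 + 4 = 40; 40 = 0·53 + 40, so (36 + 4) mod 53 = 40.

Final answer: 40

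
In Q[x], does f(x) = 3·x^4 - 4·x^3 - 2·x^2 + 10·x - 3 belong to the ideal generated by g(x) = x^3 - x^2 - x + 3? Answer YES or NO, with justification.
YES

In Q[x] the ideal (g) consists of all multiples of g, so f ∈ (g) iff g | f, i.e. iff the remainder of f on division by g is 0. Divide f by g (g is monic, so eliminate the leading term of the running remainder at each step):
  leading term 3·x^4: subtract (3·x)·g(x) = 3·x^4 - 3·x^3 - 3·x^2 + 9·x, leaving -x^3 + x^2 + x - 3
  leading term -x^3: subtract (-1)·g(x) = -x^3 + x^2 + x - 3, leaving 0
The remainder is 0, so f(x) = g(x) · h(x) with h(x) = 3·x - 1. Hence g | f, i.e. f ∈ (g).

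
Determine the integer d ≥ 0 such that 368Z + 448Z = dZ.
In the PID Z, (a, b) is generated by gcd(a, b). Compute gcd(448, 368) with the extended Euclidean algorithm, tracking rows (r, s, t) with s·448 + t·368 = r:
  row A: (448, 1, 0)   [1·448 + 0·368 = 448]
  row B: (368, 0, 1)   [0·448 + 1·368 = 368]
  448 = 1·368 + 80   → row C = row A − 1·row B = (80, 1, −1)   [check: 1·448 − 1·368 = 80]
  368 = 4·80 + 48   → row D = row B − 4·row C = (48, −4, 5)   [check: −4·448 + 5·368 = 48]
  80 = 1·48 + 32   → row E = row C − 1·row D = (32, 5, −6)   [check: 5·448 − 6·368 = 32]
  48 = 1·32 + 16   → row F = row D − 1·row E = (16, −9, 11)   [check: −9·448 + 11·368 = 16]
  32 = 2·16 + 0   → remainder 0, stop. gcd = 16 (last nonzero row F).
So gcd(368, 448) = 16, with Bézout identity −9·448 + 11·368 = 16. Containment (⊇): the Bézout identity exhibits 16 as an element of (368, 448), giving (16) ⊆ (368, 448). Containment (⊆): since 16 | 368 and 16 | 448 (368 = 16·23, 448 = 16·28), every Z-linear combination of 368 and 448 is divisible by 16, so (368, 448) ⊆ (16). Therefore (368, 448) = (16), d = 16.

Final answer: (368, 448) = (16); d = 16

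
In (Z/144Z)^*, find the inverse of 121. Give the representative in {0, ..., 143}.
121^(−1) ≡ 25 (mod 144)

Apply the extended Euclidean algorithm to (144, 121), tracking rows (r, s, t) with s·144 + t·121 = r. Each division r_prev = q·r_cur + r_new produces the new row as (previous row) − q·(current row):
  row A: (144, 1, 0)   [1·144 + 0·121 = 144]
  row B: (121, 0, 1)   [0·144 + 1·121 = 121]
  144 = 1·121 + 23   → row C = row A − 1·row B = (23, 1, −1)   [check: 1·144 − 1·121 = 23]
  121 = 5·23 + 6   → row D = row B − 5·row C = (6, −5, 6)   [check: −5·144 + 6·121 = 6]
  23 = 3·6 + 5   → row E = row C − 3·row D = (5, 16, −19)   [check: 16·144 − 19·121 = 5]
  6 = 1·5 + 1   → row F = row D − 1·row E = (1, −21, 25)   [check: −21·144 + 25·121 = 1]
  5 = 5·1 + 0   → remainder 0, stop. gcd = 1 (last nonzero row F).
The gcd is 1, so 121 is invertible mod 144. The last nonzero row gives −21·144 + 25·121 = 1, so t = 25. So 121^(−1) ≡ 25 (mod 144). Verify: 121 · 25 = 3025 ≡ 1 (mod 144). ✓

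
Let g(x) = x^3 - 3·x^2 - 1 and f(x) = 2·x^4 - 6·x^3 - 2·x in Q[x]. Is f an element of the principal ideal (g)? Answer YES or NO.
YES

In Q[x] the ideal (g) consists of all multiples of g, so f ∈ (g) iff g | f, i.e. iff the remainder of f on division by g is 0. Divide f by g (g is monic, so eliminate the leading term of the running remainder at each step):
  leading term 2·x^4: subtract (2·x)·g(x) = 2·x^4 - 6·x^3 - 2·x, leaving 0
The remainder is 0, so f(x) = g(x) · h(x) with h(x) = 2·x. Hence g | f, i.e. f ∈ (g).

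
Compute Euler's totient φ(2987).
φ is multiplicative, with φ(p^e) = p^e − p^(e−1). Factorise 2987 = 29 · 103. Then
  φ(2987) = (29 − 1) · (103 − 1) = 28 · 102 = 2856.

Final answer: φ(2987) = 2856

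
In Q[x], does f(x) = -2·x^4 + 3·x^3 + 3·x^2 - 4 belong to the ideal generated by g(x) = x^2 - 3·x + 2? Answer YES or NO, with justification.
In Q[x] the ideal (g) consists of all multiples of g, so f ∈ (g) iff g | f, i.e. iff the remainder of f on division by g is 0. Divide f by g (g is monic, so eliminate the leading term of the running remainder at each step):
  leading term -2·x^4: subtract (-2·x^2)·g(x) = -2·x^4 + 6·x^3 - 4·x^2, leaving -3·x^3 + 7·x^2 - 4
  leading term -3·x^3: subtract (-3·x)·g(x) = -3·x^3 + 9·x^2 - 6·x, leaving -2·x^2 + 6·x - 4
  leading term -2·x^2: subtract (-2)·g(x) = -2·x^2 + 6·x - 4, leaving 0
The remainder is 0, so f(x) = g(x) · h(x) with h(x) = -2·x^2 - 3·x - 2. Hence g | f, i.e. f ∈ (g).

Final answer: YES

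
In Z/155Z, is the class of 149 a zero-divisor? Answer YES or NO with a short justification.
gcd(149, 155) = 1, so 149 is a unit in Z/155Z (it has a multiplicative inverse). A unit cannot be a zero-divisor: if 149·b ≡ 0 then multiplying both sides by 149^(−1) gives b ≡ 0. So 149 is not a zero-divisor.

Final answer: NO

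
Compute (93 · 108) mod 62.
Reduce the factors first: 93 ≡ 31, 108 ≡ 46 (mod 62), so 93 · 108 ≡ 31 · 46 (mod 62). 31 · 46 = 1426. Dividing by 62: 1426 = 23·62 + 0. So (93 · 108) mod 62 = 0.

Final answer: 0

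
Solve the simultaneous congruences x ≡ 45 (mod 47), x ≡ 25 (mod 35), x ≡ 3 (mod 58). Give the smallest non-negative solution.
The moduli 47, 35, 58 are pairwise coprime, so by the CRT there is a unique solution mod 47·35·58 = 95410.
Solve by successive substitution. Start with x ≡ 45 (mod 47).
  Combine with x ≡ 25 (mod 35): write x = 45 + 47·t and require 45 + 47·t ≡ 25 (mod 35), i.e. 47·t ≡ 25 − 45 ≡ 15 (mod 35). Since 47^(−1) ≡ 3 (mod 35) (47 ≡ 12 (mod 35)), t ≡ 3·15 ≡ 10 (mod 35). So x ≡ 45 + 47·10 = 515 (mod 1645).
  Combine with x ≡ 3 (mod 58): write x = 515 + 1645·t and require 515 + 1645·t ≡ 3 (mod 58), i.e. 1645·t ≡ 3 − 515 ≡ 10 (mod 58). Since 1645^(−1) ≡ 47 (mod 58) (1645 ≡ 21 (mod 58)), t ≡ 47·10 ≡ 6 (mod 58). So x ≡ 515 + 1645·6 = 10385 (mod 95410).
Unique solution in [0, 95410): x = 10385.

Final answer: x ≡ 10385 (mod 95410); the representative in [0, 95410) is 10385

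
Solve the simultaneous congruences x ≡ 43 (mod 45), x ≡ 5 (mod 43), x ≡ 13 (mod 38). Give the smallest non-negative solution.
x ≡ 55303 (mod 73530); the representative in [0, 73530) is 55303

The moduli 45, 43, 38 are pairwise coprime, so by the CRT there is a unique solution mod 45·43·38 = 73530.
Solve by successive substitution. Start with x ≡ 43 (mod 45).
  Combine with x ≡ 5 (mod 43): write x = 43 + 45·t and require 43 + 45·t ≡ 5 (mod 43), i.e. 45·t ≡ 5 − 43 ≡ 5 (mod 43). Since 45^(−1) ≡ 22 (mod 43) (45 ≡ 2 (mod 43)), t ≡ 22·5 ≡ 24 (mod 43). So x ≡ 43 + 45·24 = 1123 (mod 1935).
  Combine with x ≡ 13 (mod 38): write x = 1123 + 1935·t and require 1123 + 1935·t ≡ 13 (mod 38), i.e. 1935·t ≡ 13 − 1123 ≡ 30 (mod 38). Since 1935^(−1) ≡ 25 (mod 38) (1935 ≡ 35 (mod 38)), t ≡ 25·30 ≡ 28 (mod 38). So x ≡ 1123 + 1935·28 = 55303 (mod 73530).
Unique solution in [0, 73530): x = 55303.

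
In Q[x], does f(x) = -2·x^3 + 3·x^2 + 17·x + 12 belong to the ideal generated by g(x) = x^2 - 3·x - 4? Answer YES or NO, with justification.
YES

In Q[x] the ideal (g) consists of all multiples of g, so f ∈ (g) iff g | f, i.e. iff the remainder of f on division by g is 0. Divide f by g (g is monic, so eliminate the leading term of the running remainder at each step):
  leading term -2·x^3: subtract (-2·x)·g(x) = -2·x^3 + 6·x^2 + 8·x, leaving -3·x^2 + 9·x + 12
  leading term -3·x^2: subtract (-3)·g(x) = -3·x^2 + 9·x + 12, leaving 0
The remainder is 0, so f(x) = g(x) · h(x) with h(x) = -2·x - 3. Hence g | f, i.e. f ∈ (g).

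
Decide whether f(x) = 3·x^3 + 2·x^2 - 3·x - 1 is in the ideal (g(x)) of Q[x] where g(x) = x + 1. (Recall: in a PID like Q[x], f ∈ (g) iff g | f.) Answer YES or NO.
NO

In Q[x] the ideal (g) consists of all multiples of g, so f ∈ (g) iff g | f, i.e. iff the remainder of f on division by g is 0. Divide f by g (g is monic, so eliminate the leading term of the running remainder at each step):
  leading term 3·x^3: subtract (3·x^2)·g(x) = 3·x^3 + 3·x^2, leaving -x^2 - 3·x - 1
  leading term -x^2: subtract (-x)·g(x) = -x^2 - x, leaving -2·x - 1
  leading term -2·x: subtract (-2)·g(x) = -2·x - 2, leaving 1
The remainder r(x) = 1 ≠ 0 (and deg r < deg g), so g ∤ f, i.e. f ∉ (g).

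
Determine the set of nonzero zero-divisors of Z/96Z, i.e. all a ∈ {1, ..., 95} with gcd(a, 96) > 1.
An element a ∈ Z/96Z (with a ≠ 0) is a zero-divisor iff gcd(a, 96) > 1 (because a is a unit precisely when gcd(a, n) = 1, and in Z/nZ every nonzero, non-unit element is a zero-divisor). Scan a = 1, ..., 95 and keep those with gcd(a, 96) > 1:
  gcd(2, 96) = 2, gcd(3, 96) = 3, gcd(4, 96) = 4, gcd(6, 96) = 6, gcd(8, 96) = 8, gcd(9, 96) = 3, gcd(10, 96) = 2, gcd(12, 96) = 12, gcd(14, 96) = 2, gcd(15, 96) = 3, gcd(16, 96) = 16, gcd(18, 96) = 6, gcd(20, 96) = 4, gcd(21, 96) = 3, gcd(22, 96) = 2, gcd(24, 96) = 24, gcd(26, 96) = 2, gcd(27, 96) = 3, gcd(28, 96) = 4, gcd(30, 96) = 6, gcd(32, 96) = 32, gcd(33, 96) = 3, gcd(34, 96) = 2, gcd(36, 96) = 12, gcd(38, 96) = 2, gcd(39, 96) = 3, gcd(40, 96) = 8, gcd(42, 96) = 6, gcd(44, 96) = 4, gcd(45, 96) = 3, gcd(46, 96) = 2, gcd(48, 96) = 48, gcd(50, 96) = 2, gcd(51, 96) = 3, gcd(52, 96) = 4, gcd(54, 96) = 6, gcd(56, 96) = 8, gcd(57, 96) = 3, gcd(58, 96) = 2, gcd(60, 96) = 12, gcd(62, 96) = 2, gcd(63, 96) = 3, gcd(64, 96) = 32, gcd(66, 96) = 6, gcd(68, 96) = 4, gcd(69, 96) = 3, gcd(70, 96) = 2, gcd(72, 96) = 24, gcd(74, 96) = 2, gcd(75, 96) = 3, gcd(76, 96) = 4, gcd(78, 96) = 6, gcd(80, 96) = 16, gcd(81, 96) = 3, gcd(82, 96) = 2, gcd(84, 96) = 12, gcd(86, 96) = 2, gcd(87, 96) = 3, gcd(88, 96) = 8, gcd(90, 96) = 6, gcd(92, 96) = 4, gcd(93, 96) = 3, gcd(94, 96) = 2.
All other a ∈ {1, ..., 95} have gcd(a, 96) = 1 and are units. So the nonzero zero-divisors are exactly the 63 values of a appearing in this scan.

Final answer: nonzero zero-divisors of Z/96Z = {2, 3, 4, 6, 8, 9, 10, 12, 14, 15, 16, 18, 20, 21, 22, 24, 26, 27, 28, 30, 32, 33, 34, 36, 38, 39, 40, 42, 44, 45, 46, 48, 50, 51, 52, 54, 56, 57, 58, 60, 62, 63, 64, 66, 68, 69, 70, 72, 74, 75, 76, 78, 80, 81, 82, 84, 86, 87, 88, 90, 92, 93, 94}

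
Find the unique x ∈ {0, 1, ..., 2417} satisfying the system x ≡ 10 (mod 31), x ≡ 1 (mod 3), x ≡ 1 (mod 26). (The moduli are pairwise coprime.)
The moduli 31, 3, 26 are pairwise coprime, so by the CRT there is a unique solution mod 31·3·26 = 2418.
Solve by successive substitution. Start with x ≡ 10 (mod 31).
  Combine with x ≡ 1 (mod 3): write x = 10 + 31·t and require 10 + 31·t ≡ 1 (mod 3), i.e. 31·t ≡ 1 − 10 ≡ 0 (mod 3). Since 31^(−1) ≡ 1 (mod 3) (31 ≡ 1 (mod 3)), t ≡ 1·0 ≡ 0 (mod 3). So x ≡ 10 + 31·0 = 10 (mod 93).
  Combine with x ≡ 1 (mod 26): write x = 10 + 93·t and require 10 + 93·t ≡ 1 (mod 26), i.e. 93·t ≡ 1 − 10 ≡ 17 (mod 26). Since 93^(−1) ≡ 7 (mod 26) (93 ≡ 15 (mod 26)), t ≡ 7·17 ≡ 15 (mod 26). So x ≡ 10 + 93·15 = 1405 (mod 2418).
Unique solution in [0, 2418): x = 1405.

Final answer: x ≡ 1405 (mod 2418); the representative in [0, 2418) is 1405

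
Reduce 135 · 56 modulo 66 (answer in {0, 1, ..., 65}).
36

Reduce the factors first: 135 ≡ 3 (mod 66), so 135 · 56 ≡ 3 · 56 (mod 66). 3 · 56 = 168. Dividing by 66: 168 = 2·66 + 36. So (135 · 56) mod 66 = 36.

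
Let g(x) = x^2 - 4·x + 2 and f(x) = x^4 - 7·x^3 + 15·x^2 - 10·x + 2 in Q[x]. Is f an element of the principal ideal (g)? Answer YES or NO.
YES

In Q[x] the ideal (g) consists of all multiples of g, so f ∈ (g) iff g | f, i.e. iff the remainder of f on division by g is 0. Divide f by g (g is monic, so eliminate the leading term of the running remainder at each step):
  leading term x^4: subtract (x^2)·g(x) = x^4 - 4·x^3 + 2·x^2, leaving -3·x^3 + 13·x^2 - 10·x + 2
  leading term -3·x^3: subtract (-3·x)·g(x) = -3·x^3 + 12·x^2 - 6·x, leaving x^2 - 4·x + 2
  leading term x^2: subtract (1)·g(x) = x^2 - 4·x + 2, leaving 0
The remainder is 0, so f(x) = g(x) · h(x) with h(x) = x^2 - 3·x + 1. Hence g | f, i.e. f ∈ (g).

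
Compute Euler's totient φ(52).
φ(52) = 24

φ is multiplicative, with φ(p^e) = p^e − p^(e−1). Factorise 52 = 2^2 · 13. Then
  φ(52) = (2^2 − 2^1) · (13 − 1) = 2 · 12 = 24.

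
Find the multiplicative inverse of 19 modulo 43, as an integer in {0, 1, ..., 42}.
19^(−1) ≡ 34 (mod 43)

Apply the extended Euclidean algorithm to (43, 19), tracking rows (r, s, t) with s·43 + t·19 = r. Each division r_prev = q·r_cur + r_new produces the new row as (previous row) − q·(current row):
  row A: (43, 1, 0)   [1·43 + 0·19 = 43]
  row B: (19, 0, 1)   [0·43 + 1·19 = 19]
  43 = 2·19 + 5   → row C = row A − 2·row B = (5, 1, −2)   [check: 1·43 − 2·19 = 5]
  19 = 3·5 + 4   → row D = row B − 3·row C = (4, −3, 7)   [check: −3·43 + 7·19 = 4]
  5 = 1·4 + 1   → row E = row C − 1·row D = (1, 4, −9)   [check: 4·43 − 9·19 = 1]
  4 = 4·1 + 0   → remainder 0, stop. gcd = 1 (last nonzero row E).
The gcd is 1, so 19 is invertible mod 43. The last nonzero row gives 4·43 − 9·19 = 1, so t = −9. So 19^(−1) ≡ −9 ≡ 34 (mod 43). Verify: 19 · 34 = 646 ≡ 1 (mod 43). ✓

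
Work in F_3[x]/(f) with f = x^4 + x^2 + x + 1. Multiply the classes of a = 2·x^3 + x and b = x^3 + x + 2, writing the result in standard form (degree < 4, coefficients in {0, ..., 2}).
a · b ≡ 2·x^3 + x^2 + x + 2 (mod f(x))

Multiply as integer polynomials: a · b = 2·x^6 + 3·x^4 + 4·x^3 + x^2 + 2·x. Reducing coefficients mod 3: a · b ≡ 2·x^6 + x^3 + x^2 + 2·x. Now divide by f(x) = x^4 + x^2 + x + 1 in F_3[x], eliminating the leading term at each step:
  leading term 2·x^6: subtract (2·x^2)·f(x) = 2·x^6 + 2·x^4 + 2·x^3 + 2·x^2, leaving x^4 + 2·x^3 + 2·x^2 + 2·x (coefficients mod 3)
  leading term x^4: subtract (1)·f(x) = x^4 + x^2 + x + 1, leaving 2·x^3 + x^2 + x + 2 (coefficients mod 3)
The degree is now < 4, so this is the remainder. Hence a · b ≡ 2·x^3 + x^2 + x + 2 in F_3[x]/(f).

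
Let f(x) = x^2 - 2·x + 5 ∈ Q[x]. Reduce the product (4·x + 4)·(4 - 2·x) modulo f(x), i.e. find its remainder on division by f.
First multiply in Q[x] without reducing: a · b = -8·x^2 + 8·x + 16. Now divide by f(x) = x^2 - 2·x + 5, eliminating the leading term at each step:
  leading term -8·x^2: subtract (-8)·f(x) = -8·x^2 + 16·x - 40, leaving 56 - 8·x
The degree is now < 2, so this is the remainder. Hence a · b ≡ 56 - 8·x in Q[x]/(f).

Final answer: a · b ≡ 56 - 8·x (mod f(x))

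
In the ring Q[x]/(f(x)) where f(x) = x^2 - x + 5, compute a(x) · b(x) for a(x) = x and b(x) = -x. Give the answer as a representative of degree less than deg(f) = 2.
First multiply in Q[x] without reducing: a · b = -x^2. Now divide by f(x) = x^2 - x + 5, eliminating the leading term at each step:
  leading term -x^2: subtract (-1)·f(x) = -x^2 + x - 5, leaving 5 - x
The degree is now < 2, so this is the remainder. Hence a · b ≡ 5 - x in Q[x]/(f).

Final answer: a · b ≡ 5 - x (mod f(x))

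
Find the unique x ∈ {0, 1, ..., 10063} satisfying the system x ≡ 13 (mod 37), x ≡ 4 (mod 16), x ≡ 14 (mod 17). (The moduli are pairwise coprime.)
The moduli 37, 16, 17 are pairwise coprime, so by the CRT there is a unique solution mod 37·16·17 = 10064.
Solve by successive substitution. Start with x ≡ 13 (mod 37).
  Combine with x ≡ 4 (mod 16): write x = 13 + 37·t and require 13 + 37·t ≡ 4 (mod 16), i.e. 37·t ≡ 4 − 13 ≡ 7 (mod 16). Since 37^(−1) ≡ 13 (mod 16) (37 ≡ 5 (mod 16)), t ≡ 13·7 ≡ 11 (mod 16). So x ≡ 13 + 37·11 = 420 (mod 592).
  Combine with x ≡ 14 (mod 17): write x = 420 + 592·t and require 420 + 592·t ≡ 14 (mod 17), i.e. 592·t ≡ 14 − 420 ≡ 2 (mod 17). Since 592^(−1) ≡ 11 (mod 17) (592 ≡ 14 (mod 17)), t ≡ 11·2 ≡ 5 (mod 17). So x ≡ 420 + 592·5 = 3380 (mod 10064).
Unique solution in [0, 10064): x = 3380.

Final answer: x ≡ 3380 (mod 10064); the representative in [0, 10064) is 3380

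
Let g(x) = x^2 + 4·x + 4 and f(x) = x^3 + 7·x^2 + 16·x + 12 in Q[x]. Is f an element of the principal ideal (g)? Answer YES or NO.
In Q[x] the ideal (g) consists of all multiples of g, so f ∈ (g) iff g | f, i.e. iff the remainder of f on division by g is 0. Divide f by g (g is monic, so eliminate the leading term of the running remainder at each step):
  leading term x^3: subtract (x)·g(x) = x^3 + 4·x^2 + 4·x, leaving 3·x^2 + 12·x + 12
  leading term 3·x^2: subtract (3)·g(x) = 3·x^2 + 12·x + 12, leaving 0
The remainder is 0, so f(x) = g(x) · h(x) with h(x) = x + 3. Hence g | f, i.e. f ∈ (g).

Final answer: YES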